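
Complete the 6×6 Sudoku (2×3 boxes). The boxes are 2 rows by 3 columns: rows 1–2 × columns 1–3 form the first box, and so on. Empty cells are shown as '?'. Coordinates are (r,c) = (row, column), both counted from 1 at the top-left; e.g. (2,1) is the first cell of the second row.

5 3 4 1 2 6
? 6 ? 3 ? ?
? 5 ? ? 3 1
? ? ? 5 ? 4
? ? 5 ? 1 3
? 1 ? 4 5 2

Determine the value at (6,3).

3

(2,5) = 4 (sole candidate).
(2,6) = 5 (sole candidate).
(4,2) = 2 (sole candidate).
(4,5) = 6 (sole candidate).
(5,2) = 4 (sole candidate).
(5,4) = 6 (sole candidate).
(3,3) = 6 (sole candidate).
(3,4) = 2 (sole candidate).
(5,1) = 2 (sole candidate).
(6,3) = 3: row 6 has {1,2,4,5}; col 3 has {4,5,6}; box has {1,2,4,5} → only 3 remains.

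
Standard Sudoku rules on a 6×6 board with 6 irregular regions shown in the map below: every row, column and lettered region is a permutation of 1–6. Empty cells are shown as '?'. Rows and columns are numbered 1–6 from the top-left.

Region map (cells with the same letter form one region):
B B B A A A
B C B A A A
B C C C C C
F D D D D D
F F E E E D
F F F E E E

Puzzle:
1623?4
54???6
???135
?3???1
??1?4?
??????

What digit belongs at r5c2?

r1c5 = 5: row 1 has {1,2,3,4,6}; col 5 has {3,4}; region has {3,4,6} → only 5 remains.
r2c3 = 3: row 2 has {4,5,6}; col 3 has {1,2}; region has {1,2,5,6} → only 3 remains.
r2c4 = 2: row 2 has {3,4,5,6}; col 4 has {1,3}; region has {3,4,5,6} → only 2 remains.
r2c5 = 1: row 2 has {2,3,4,5,6}; col 5 has {3,4,5}; region has {2,3,4,5,6} → only 1 remains.
r3c1 = 4: row 3 has {1,3,5}; col 1 has {1,5}; region has {1,2,3,5,6} → only 4 remains.
r3c2 = 2: row 3 has {1,3,4,5}; col 2 has {3,4,6}; region has {1,3,4,5} → only 2 remains.
r3c3 = 6: row 3 has {1,2,3,4,5}; col 3 has {1,2,3}; region has {1,2,3,4,5} → only 6 remains.
r5c2 = 5: row 5 has {1,4}; col 2 has {2,3,4,6}; region has {} → only 5 remains.

5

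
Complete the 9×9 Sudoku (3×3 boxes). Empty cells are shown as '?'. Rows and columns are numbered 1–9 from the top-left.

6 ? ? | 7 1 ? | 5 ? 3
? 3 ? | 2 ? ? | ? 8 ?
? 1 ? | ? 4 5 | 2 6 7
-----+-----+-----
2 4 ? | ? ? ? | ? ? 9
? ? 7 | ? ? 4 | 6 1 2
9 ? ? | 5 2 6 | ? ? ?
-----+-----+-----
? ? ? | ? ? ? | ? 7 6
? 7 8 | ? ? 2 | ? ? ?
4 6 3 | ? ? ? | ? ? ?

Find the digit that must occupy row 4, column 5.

7

row 2, column 6 = 9 (sole candidate).
row 3, column 1 = 8 (sole candidate).
row 3, column 3 = 9 (sole candidate).
row 3, column 4 = 3 (sole candidate).
row 6, column 2 = 8 (sole candidate).
row 6, column 3 = 1 (sole candidate).
row 6, column 9 = 4 (sole candidate).
row 1, column 2 = 2 (sole candidate).
row 1, column 3 = 4 (sole candidate).
row 1, column 6 = 8 (sole candidate).
row 1, column 8 = 9 (sole candidate).
row 2, column 3 = 5 (sole candidate).
row 2, column 5 = 6 (sole candidate).
row 2, column 9 = 1 (sole candidate).
row 4, column 3 = 6 (sole candidate).
row 5, column 2 = 5 (sole candidate).
row 6, column 8 = 3 (sole candidate).
row 7, column 2 = 9 (sole candidate).
row 7, column 3 = 2 (sole candidate).
row 8, column 9 = 5 (sole candidate).
row 9, column 8 = 2 (sole candidate).
row 9, column 9 = 8 (sole candidate).
row 2, column 1 = 7 (sole candidate).
row 2, column 7 = 4 (sole candidate).
row 4, column 8 = 5 (sole candidate).
row 5, column 1 = 3 (sole candidate).
row 6, column 7 = 7 (sole candidate).
row 8, column 1 = 1 (sole candidate).
row 8, column 8 = 4 (sole candidate).
row 4, column 7 = 8 (sole candidate).
row 7, column 1 = 5 (sole candidate).
row 4, column 4 = 1 (sole candidate).
row 9, column 4 = 9 (sole candidate).
row 9, column 7 = 1 (sole candidate).
row 5, column 4 = 8 (sole candidate).
row 5, column 5 = 9 (sole candidate).
row 7, column 4 = 4 (sole candidate).
row 7, column 7 = 3 (sole candidate).
row 8, column 4 = 6 (sole candidate).
row 8, column 5 = 3 (sole candidate).
row 8, column 7 = 9 (sole candidate).
row 9, column 6 = 7 (sole candidate).
row 4, column 5 = 7: row 4 has {1,2,4,5,6,8,9}; col 5 has {1,2,3,4,6,9}; box has {1,2,4,5,6,8,9} → only 7 remains.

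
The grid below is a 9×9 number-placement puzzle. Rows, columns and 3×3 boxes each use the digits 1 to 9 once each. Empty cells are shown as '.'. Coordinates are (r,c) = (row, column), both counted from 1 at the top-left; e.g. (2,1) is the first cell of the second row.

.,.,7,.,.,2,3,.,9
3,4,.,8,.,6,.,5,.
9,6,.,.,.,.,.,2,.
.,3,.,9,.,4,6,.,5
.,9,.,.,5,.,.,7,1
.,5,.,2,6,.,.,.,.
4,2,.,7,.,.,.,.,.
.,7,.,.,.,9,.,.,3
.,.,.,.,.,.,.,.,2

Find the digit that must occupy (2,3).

(2,9) = 7 (sole candidate).
(4,8) = 8 (sole candidate).
(5,4) = 3 (sole candidate).
(5,6) = 8 (sole candidate).
(6,9) = 4 (sole candidate).
(2,7) = 1 (sole candidate).
(3,9) = 8 (sole candidate).
(5,7) = 2 (sole candidate).
(6,7) = 9 (sole candidate).
(6,8) = 3 (sole candidate).
(7,9) = 6 (sole candidate).
(2,3) = 2: row 2 has {1,3,4,5,6,7,8}; col 3 has {7}; box has {3,4,6,7,9} → only 2 remains.

2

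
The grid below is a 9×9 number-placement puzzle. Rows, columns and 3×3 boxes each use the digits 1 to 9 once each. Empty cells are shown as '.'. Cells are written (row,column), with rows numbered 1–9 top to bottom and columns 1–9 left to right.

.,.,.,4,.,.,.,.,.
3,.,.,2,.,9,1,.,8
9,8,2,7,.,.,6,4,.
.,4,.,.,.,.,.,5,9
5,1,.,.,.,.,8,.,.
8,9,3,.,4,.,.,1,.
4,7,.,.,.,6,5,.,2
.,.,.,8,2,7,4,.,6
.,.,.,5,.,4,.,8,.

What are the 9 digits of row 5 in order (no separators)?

517392864

(2,8) = 7: row 2 has {1,2,3,8,9}; col 8 has {1,4,5,8}; box has {1,4,6,8} → only 7 remains.
(6,4) = 6: row 6 has {1,3,4,8,9}; col 4 has {2,4,5,7,8}; box has {4} → only 6 remains.
(6,9) = 7: row 6 has {1,3,4,6,8,9}; col 9 has {2,6,8,9}; box has {1,5,8,9} → only 7 remains.
(8,1) = 1: row 8 has {2,4,6,7,8}; col 1 has {3,4,5,8,9}; box has {4,7} → only 1 remains.
(6,7) = 2: row 6 has {1,3,4,6,7,8,9}; col 7 has {1,4,5,6,8}; box has {1,5,7,8,9} → only 2 remains.
(4,7) = 3: row 4 has {4,5,9}; col 7 has {1,2,4,5,6,8}; box has {1,2,5,7,8,9} → only 3 remains.
(5,8) = 6: row 5 has {1,5,8}; col 8 has {1,4,5,7,8}; box has {1,2,3,5,7,8,9} → only 6 remains.
(5,9) = 4: row 5 has {1,5,6,8}; col 9 has {2,6,7,8,9}; box has {1,2,3,5,6,7,8,9} → only 4 remains.
(6,6) = 5: row 6 has {1,2,3,4,6,7,8,9}; col 6 has {4,6,7,9}; box has {4,6} → only 5 remains.
(1,7) = 9: row 1 has {4}; col 7 has {1,2,3,4,5,6,8}; box has {1,4,6,7,8} → only 9 remains.
(4,4) = 1: row 4 has {3,4,5,9}; col 4 has {2,4,5,6,7,8}; box has {4,5,6} → only 1 remains.
(5,3) = 7: row 5 has {1,4,5,6,8}; col 3 has {2,3}; box has {1,3,4,5,8,9} → only 7 remains.
(9,7) = 7: row 9 has {4,5,8}; col 7 has {1,2,3,4,5,6,8,9}; box has {2,4,5,6,8} → only 7 remains.
(4,3) = 6: row 4 has {1,3,4,5,9}; col 3 has {2,3,7}; box has {1,3,4,5,7,8,9} → only 6 remains.
(9,3) = 9: row 9 has {4,5,7,8}; col 3 has {2,3,6,7}; box has {1,4,7} → only 9 remains.
(4,1) = 2: row 4 has {1,3,4,5,6,9}; col 1 has {1,3,4,5,8,9}; box has {1,3,4,5,6,7,8,9} → only 2 remains.
(4,6) = 8: row 4 has {1,2,3,4,5,6,9}; col 6 has {4,5,6,7,9}; box has {1,4,5,6} → only 8 remains.
(7,3) = 8: row 7 has {2,4,5,6,7}; col 3 has {2,3,6,7,9}; box has {1,4,7,9} → only 8 remains.
(8,3) = 5: row 8 has {1,2,4,6,7,8}; col 3 has {2,3,6,7,8,9}; box has {1,4,7,8,9} → only 5 remains.
(9,1) = 6: row 9 has {4,5,7,8,9}; col 1 has {1,2,3,4,5,8,9}; box has {1,4,5,7,8,9} → only 6 remains.
(1,1) = 7: row 1 has {4,9}; col 1 has {1,2,3,4,5,6,8,9}; box has {2,3,8,9} → only 7 remains.
(1,3) = 1: row 1 has {4,7,9}; col 3 has {2,3,5,6,7,8,9}; box has {2,3,7,8,9} → only 1 remains.
(1,6) = 3: row 1 has {1,4,7,9}; col 6 has {4,5,6,7,8,9}; box has {2,4,7,9} → only 3 remains.
(1,8) = 2: row 1 has {1,3,4,7,9}; col 8 has {1,4,5,6,7,8}; box has {1,4,6,7,8,9} → only 2 remains.
(1,9) = 5: row 1 has {1,2,3,4,7,9}; col 9 has {2,4,6,7,8,9}; box has {1,2,4,6,7,8,9} → only 5 remains.
(2,3) = 4: row 2 has {1,2,3,7,8,9}; col 3 has {1,2,3,5,6,7,8,9}; box has {1,2,3,7,8,9} → only 4 remains.
(3,6) = 1: row 3 has {2,4,6,7,8,9}; col 6 has {3,4,5,6,7,8,9}; box has {2,3,4,7,9} → only 1 remains.
(3,9) = 3: row 3 has {1,2,4,6,7,8,9}; col 9 has {2,4,5,6,7,8,9}; box has {1,2,4,5,6,7,8,9} → only 3 remains.
(4,5) = 7: row 4 has {1,2,3,4,5,6,8,9}; col 5 has {2,4}; box has {1,4,5,6,8} → only 7 remains.
(5,6) = 2: row 5 has {1,4,5,6,7,8}; col 6 has {1,3,4,5,6,7,8,9}; box has {1,4,5,6,7,8} → only 2 remains.
(8,2) = 3: row 8 has {1,2,4,5,6,7,8}; col 2 has {1,4,7,8,9}; box has {1,4,5,6,7,8,9} → only 3 remains.
(8,8) = 9: row 8 has {1,2,3,4,5,6,7,8}; col 8 has {1,2,4,5,6,7,8}; box has {2,4,5,6,7,8} → only 9 remains.
(9,2) = 2: row 9 has {4,5,6,7,8,9}; col 2 has {1,3,4,7,8,9}; box has {1,3,4,5,6,7,8,9} → only 2 remains.
(9,9) = 1: row 9 has {2,4,5,6,7,8,9}; col 9 has {2,3,4,5,6,7,8,9}; box has {2,4,5,6,7,8,9} → only 1 remains.
(1,2) = 6: row 1 has {1,2,3,4,5,7,9}; col 2 has {1,2,3,4,7,8,9}; box has {1,2,3,4,7,8,9} → only 6 remains.
(1,5) = 8: row 1 has {1,2,3,4,5,6,7,9}; col 5 has {2,4,7}; box has {1,2,3,4,7,9} → only 8 remains.
(2,2) = 5: row 2 has {1,2,3,4,7,8,9}; col 2 has {1,2,3,4,6,7,8,9}; box has {1,2,3,4,6,7,8,9} → only 5 remains.
(2,5) = 6: row 2 has {1,2,3,4,5,7,8,9}; col 5 has {2,4,7,8}; box has {1,2,3,4,7,8,9} → only 6 remains.
(3,5) = 5: row 3 has {1,2,3,4,6,7,8,9}; col 5 has {2,4,6,7,8}; box has {1,2,3,4,6,7,8,9} → only 5 remains.
(7,8) = 3: row 7 has {2,4,5,6,7,8}; col 8 has {1,2,4,5,6,7,8,9}; box has {1,2,4,5,6,7,8,9} → only 3 remains.
(9,5) = 3: row 9 has {1,2,4,5,6,7,8,9}; col 5 has {2,4,5,6,7,8}; box has {2,4,5,6,7,8} → only 3 remains.
(5,5) = 9: row 5 has {1,2,4,5,6,7,8}; col 5 has {2,3,4,5,6,7,8}; box has {1,2,4,5,6,7,8} → only 9 remains.
(7,4) = 9: row 7 has {2,3,4,5,6,7,8}; col 4 has {1,2,4,5,6,7,8}; box has {2,3,4,5,6,7,8} → only 9 remains.
(7,5) = 1: row 7 has {2,3,4,5,6,7,8,9}; col 5 has {2,3,4,5,6,7,8,9}; box has {2,3,4,5,6,7,8,9} → only 1 remains.
(5,4) = 3: row 5 has {1,2,4,5,6,7,8,9}; col 4 has {1,2,4,5,6,7,8,9}; box has {1,2,4,5,6,7,8,9} → only 3 remains.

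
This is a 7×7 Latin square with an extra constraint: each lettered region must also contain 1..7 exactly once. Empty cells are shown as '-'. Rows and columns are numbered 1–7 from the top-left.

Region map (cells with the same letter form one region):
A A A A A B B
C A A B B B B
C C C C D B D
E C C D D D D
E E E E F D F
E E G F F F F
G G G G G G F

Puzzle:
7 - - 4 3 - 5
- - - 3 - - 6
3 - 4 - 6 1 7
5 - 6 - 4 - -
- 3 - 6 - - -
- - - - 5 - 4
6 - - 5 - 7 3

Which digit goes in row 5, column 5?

2

row 1, column 6 = 2 (sole candidate).
row 2, column 5 = 7 (sole candidate).
row 2, column 6 = 4 (sole candidate).
row 3, column 4 = 2 (sole candidate).
row 4, column 4 = 1 (sole candidate).
row 4, column 6 = 3 (sole candidate).
row 4, column 7 = 2 (sole candidate).
row 5, column 6 = 5 (sole candidate).
row 5, column 7 = 1 (sole candidate).
row 6, column 4 = 7 (sole candidate).
row 6, column 6 = 6 (sole candidate).
row 1, column 3 = 1 (sole candidate).
row 2, column 1 = 1 (sole candidate).
row 3, column 2 = 5 (sole candidate).
row 4, column 2 = 7 (sole candidate).
row 5, column 5 = 2: row 5 has {1,3,5,6}; col 5 has {3,4,5,6,7}; region has {1,3,4,5,6,7} → only 2 remains.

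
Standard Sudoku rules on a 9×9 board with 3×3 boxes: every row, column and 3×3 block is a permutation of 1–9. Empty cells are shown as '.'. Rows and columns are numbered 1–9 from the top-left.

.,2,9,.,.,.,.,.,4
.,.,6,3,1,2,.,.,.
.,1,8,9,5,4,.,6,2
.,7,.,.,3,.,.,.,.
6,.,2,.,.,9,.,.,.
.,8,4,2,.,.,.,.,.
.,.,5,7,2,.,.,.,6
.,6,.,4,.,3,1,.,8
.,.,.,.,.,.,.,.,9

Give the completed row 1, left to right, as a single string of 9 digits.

329687514

row 4, column 3 = 1 (sole candidate).
row 4, column 9 = 5 (sole candidate).
row 8, column 3 = 7 (sole candidate).
row 8, column 5 = 9 (sole candidate).
row 9, column 3 = 3 (sole candidate).
row 2, column 9 = 7 (sole candidate).
row 3, column 7 = 3 (sole candidate).
row 4, column 1 = 9 (sole candidate).
row 7, column 7 = 4 (sole candidate).
row 7, column 8 = 3 (sole candidate).
row 8, column 1 = 2 (sole candidate).
row 8, column 8 = 5 (sole candidate).
row 9, column 2 = 4 (sole candidate).
row 2, column 2 = 5 (sole candidate).
row 3, column 1 = 7 (sole candidate).
row 5, column 2 = 3 (sole candidate).
row 5, column 9 = 1 (sole candidate).
row 6, column 1 = 5 (sole candidate).
row 6, column 9 = 3 (sole candidate).
row 7, column 2 = 9 (sole candidate).
row 1, column 1 = 3: row 1 has {2,4,9}; col 1 has {2,5,6,7,9}; box has {1,2,5,6,7,8,9} → only 3 remains.
row 2, column 1 = 4 (sole candidate).
row 1, column 8 = 1: in row 1, 1 can only go here (every other open cell in that row sees a 1).
row 1, column 7 = 5: in row 1, 5 can only go here (every other open cell in that row sees a 5).
row 4, column 8 = 4 (hidden single in row 4).
row 4, column 7 = 2 (hidden single in row 4).
row 9, column 7 = 7 (sole candidate).
row 9, column 8 = 2 (sole candidate).
row 5, column 7 = 8 (sole candidate).
row 5, column 8 = 7 (sole candidate).
row 6, column 8 = 9 (sole candidate).
row 2, column 7 = 9 (sole candidate).
row 2, column 8 = 8 (sole candidate).
row 5, column 4 = 5 (sole candidate).
row 5, column 5 = 4 (sole candidate).
row 6, column 7 = 6 (sole candidate).
row 6, column 5 = 7 (sole candidate).
row 6, column 6 = 1 (sole candidate).
row 7, column 6 = 8 (sole candidate).
row 9, column 5 = 6 (sole candidate).
row 9, column 6 = 5 (sole candidate).
row 1, column 5 = 8: row 1 has {1,2,3,4,5,9}; col 5 has {1,2,3,4,5,6,7,9}; box has {1,2,3,4,5,9} → only 8 remains.
row 4, column 6 = 6 (sole candidate).
row 7, column 1 = 1 (sole candidate).
row 9, column 1 = 8 (sole candidate).
row 9, column 4 = 1 (sole candidate).
row 1, column 4 = 6: row 1 has {1,2,3,4,5,8,9}; col 4 has {1,2,3,4,5,7,9}; box has {1,2,3,4,5,8,9} → only 6 remains.
row 1, column 6 = 7: row 1 has {1,2,3,4,5,6,8,9}; col 6 has {1,2,3,4,5,6,8,9}; box has {1,2,3,4,5,6,8,9} → only 7 remains.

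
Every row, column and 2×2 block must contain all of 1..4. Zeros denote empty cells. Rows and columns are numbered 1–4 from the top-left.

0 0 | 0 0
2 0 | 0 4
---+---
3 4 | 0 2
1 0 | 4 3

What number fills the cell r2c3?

r1c1 = 4: row 1 has {}; col 1 has {1,2,3}; box has {2} → only 4 remains.
r1c4 = 1: row 1 has {4}; col 4 has {2,3,4}; box has {4} → only 1 remains.
r2c3 = 3: row 2 has {2,4}; col 3 has {4}; box has {1,4} → only 3 remains.

3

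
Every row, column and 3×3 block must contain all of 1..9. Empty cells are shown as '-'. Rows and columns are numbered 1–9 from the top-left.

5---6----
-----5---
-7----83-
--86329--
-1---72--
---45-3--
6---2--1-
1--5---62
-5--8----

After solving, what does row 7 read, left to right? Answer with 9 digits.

r4c2 = 4 (sole candidate).
r5c5 = 9 (sole candidate).
r4c1 = 7 (sole candidate).
r4c8 = 5 (sole candidate).
r4c9 = 1 (sole candidate).
r5c1 = 3 (sole candidate).
r5c4 = 8 (sole candidate).
r5c8 = 4 (sole candidate).
r5c9 = 6 (sole candidate).
r6c6 = 1 (sole candidate).
r5c3 = 5 (sole candidate).
r3c9 = 5 (hidden single in row 3).
r3c3 = 6 (hidden single in row 3).
r2c7 = 6 (hidden single in row 2).
r6c2 = 6 (hidden single in row 6).
r7c7 = 5: in row 7, 5 can only go here (every other open cell in that row sees a 5).
r8c2 = 8 (hidden single in row 8).
r1c6 = 8 (hidden single in row 1).
r2c1 = 8 (hidden single in row 2).
r7c9 = 8: in row 7, 8 can only go here (every other open cell in that row sees an 8).
r6c9 = 7 (sole candidate).
r6c8 = 8 (sole candidate).
r9c4 = 1 (hidden single in row 9).
r9c6 = 6 (hidden single in row 9).
r3c5 = 1 (hidden single in row 3).
r2c3 = 1 (hidden single in row 2).
r1c7 = 1 (hidden single in row 1).
r9c9 = 3 (hidden single in column 9).
r9c8 = 9 (hidden single in box 9).
Singles propagation stalls before every target cell is settled. Branch on r3c4 (candidates {2,9}).
  Try r3c4 = 9: this forces r3c6=4, r2c5=7, r2c8=2, r3c1=2; then column 2 has no cell left for 2 — contradiction.
So r3c4 = 2.
Singles propagation stalls before every target cell is settled. Branch on r3c1 (candidates {4,9}).
  Try r3c1 = 9: this forces r3c6=4, r6c1=2, r6c3=9, r9c1=4; then row 7 has no cell left for 4 — contradiction.
So r3c1 = 4.
r3c6 = 9 (sole candidate).
r9c1 = 2 (sole candidate).
r6c1 = 9 (sole candidate).
r6c3 = 2 (sole candidate).
r1c9 = 4 (hidden single in row 1).
r2c9 = 9 (sole candidate).
r2c5 = 4 (hidden single in row 2).
r8c5 = 7 (sole candidate).
r8c7 = 4 (sole candidate).
r9c7 = 7 (sole candidate).
r8c6 = 3 (sole candidate).
r9c3 = 4 (sole candidate).
r7c4 = 9: row 7 has {1,2,5,6,8}; col 4 has {1,2,4,5,6,8}; box has {1,2,3,5,6,7,8} → only 9 remains.
r7c6 = 4: row 7 has {1,2,5,6,8,9}; col 6 has {1,2,3,5,6,7,8,9}; box has {1,2,3,5,6,7,8,9} → only 4 remains.
r8c3 = 9 (sole candidate).
r1c3 = 3 (sole candidate).
r1c4 = 7 (sole candidate).
r1c8 = 2 (sole candidate).
r2c2 = 2 (sole candidate).
r2c4 = 3 (sole candidate).
r2c8 = 7 (sole candidate).
r7c2 = 3: row 7 has {1,2,4,5,6,8,9}; col 2 has {1,2,4,5,6,7,8}; box has {1,2,4,5,6,8,9} → only 3 remains.
r7c3 = 7: row 7 has {1,2,3,4,5,6,8,9}; col 3 has {1,2,3,4,5,6,8,9}; box has {1,2,3,4,5,6,8,9} → only 7 remains.

637924518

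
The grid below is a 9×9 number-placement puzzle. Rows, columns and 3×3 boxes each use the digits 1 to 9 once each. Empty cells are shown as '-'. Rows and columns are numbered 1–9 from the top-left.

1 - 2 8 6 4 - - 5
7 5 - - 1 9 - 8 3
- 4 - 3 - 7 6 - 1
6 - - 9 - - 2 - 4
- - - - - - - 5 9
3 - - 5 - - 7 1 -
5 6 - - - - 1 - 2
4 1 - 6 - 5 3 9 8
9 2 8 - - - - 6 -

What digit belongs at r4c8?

r1c7 = 9: row 1 has {1,2,4,5,6,8}; col 7 has {1,2,3,6,7}; box has {1,3,5,6,8} → only 9 remains.
r1c8 = 7: row 1 has {1,2,4,5,6,8,9}; col 8 has {1,5,6,8,9}; box has {1,3,5,6,8,9} → only 7 remains.
r2c3 = 6: row 2 has {1,3,5,7,8,9}; col 3 has {2,8}; box has {1,2,4,5,7} → only 6 remains.
r2c4 = 2: row 2 has {1,3,5,6,7,8,9}; col 4 has {3,5,6,8,9}; box has {1,3,4,6,7,8,9} → only 2 remains.
r2c7 = 4: row 2 has {1,2,3,5,6,7,8,9}; col 7 has {1,2,3,6,7,9}; box has {1,3,5,6,7,8,9} → only 4 remains.
r3c1 = 8: row 3 has {1,3,4,6,7}; col 1 has {1,3,4,5,6,7,9}; box has {1,2,4,5,6,7} → only 8 remains.
r3c3 = 9: row 3 has {1,3,4,6,7,8}; col 3 has {2,6,8}; box has {1,2,4,5,6,7,8} → only 9 remains.
r3c5 = 5: row 3 has {1,3,4,6,7,8,9}; col 5 has {1,6}; box has {1,2,3,4,6,7,8,9} → only 5 remains.
r3c8 = 2: row 3 has {1,3,4,5,6,7,8,9}; col 8 has {1,5,6,7,8,9}; box has {1,3,4,5,6,7,8,9} → only 2 remains.
r4c8 = 3: row 4 has {2,4,6,9}; col 8 has {1,2,5,6,7,8,9}; box has {1,2,4,5,7,9} → only 3 remains.

3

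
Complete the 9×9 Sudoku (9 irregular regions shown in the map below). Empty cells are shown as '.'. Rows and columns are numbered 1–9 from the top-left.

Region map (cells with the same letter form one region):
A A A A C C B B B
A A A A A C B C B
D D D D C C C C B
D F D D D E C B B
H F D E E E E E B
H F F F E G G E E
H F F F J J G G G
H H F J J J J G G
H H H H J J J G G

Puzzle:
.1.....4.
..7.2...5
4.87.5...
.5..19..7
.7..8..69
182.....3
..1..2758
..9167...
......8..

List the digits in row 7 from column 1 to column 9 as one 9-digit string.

r6c8 = 7: row 6 has {1,2,3,8}; col 8 has {4,5,6}; region has {3,6,8,9} → only 7 remains.
r1c5 = 7: in row 1, 7 can only go here (every other open cell in that row sees a 7).
r4c7 = 4: in row 4, 4 can only go here (every other open cell in that row sees a 4).
r4c8 = 8: in row 4, 8 can only go here (every other open cell in that row sees an 8).
r6c7 = 9: in row 6, 9 can only go here (every other open cell in that row sees a 9).
r6c5 = 5: in row 6, 5 can only go here (every other open cell in that row sees a 5).
r8c1 = 8: in row 8, 8 can only go here (every other open cell in that row sees an 8).
r8c7 = 5: in row 8, 5 can only go here (every other open cell in that row sees a 5).
r9c1 = 7: in row 9, 7 can only go here (every other open cell in that row sees a 7).
r9c3 = 4: in column 3, 4 can only go here (every other open cell in that column sees a 4).
r9c6 = 3: row 9 has {4,7,8}; col 6 has {2,5,7,9}; region has {1,2,5,6,7,8} → only 3 remains.
r9c5 = 9: row 9 has {3,4,7,8}; col 5 has {1,2,5,6,7,8}; region has {1,2,3,5,6,7,8} → only 9 remains.
r3c5 = 3: row 3 has {4,5,7,8}; col 5 has {1,2,5,6,7,8,9}; region has {4,5,7} → only 3 remains.
r7c5 = 4: row 7 has {1,2,5,7,8}; col 5 has {1,2,3,5,6,7,8,9}; region has {1,2,3,5,6,7,8,9} → only 4 remains.
r7c1 = 9: in row 7, 9 can only go here (every other open cell in that row sees a 9).
r1c4 = 9: in row 1, 9 can only go here (every other open cell in that row sees a 9).
r1c6 = 8: in row 1, 8 can only go here (every other open cell in that row sees an 8).
r2c4 = 8: in row 2, 8 can only go here (every other open cell in that row sees an 8).
r2c8 = 9: in row 2, 9 can only go here (every other open cell in that row sees a 9).
r2c2 = 4: in row 2, 4 can only go here (every other open cell in that row sees a 4).
r3c2 = 9: in row 3, 9 can only go here (every other open cell in that row sees a 9).
r8c9 = 4: in row 8, 4 can only go here (every other open cell in that row sees a 4).
r6c6 = 6: row 6 has {1,2,3,5,7,8,9}; col 6 has {2,3,5,7,8,9}; region has {4,5,7,8,9} → only 6 remains.
r2c6 = 1: row 2 has {2,4,5,7,8,9}; col 6 has {2,3,5,6,7,8,9}; region has {3,4,5,7,8,9} → only 1 remains.
r3c8 = 2: row 3 has {3,4,5,7,8,9}; col 8 has {4,5,6,7,8,9}; region has {1,3,4,5,7,8,9} → only 2 remains.
r5c6 = 4: row 5 has {6,7,8,9}; col 6 has {1,2,3,5,6,7,8,9}; region has {3,5,6,7,8,9} → only 4 remains.
r6c4 = 4: row 6 has {1,2,3,5,6,7,8,9}; col 4 has {1,7,8,9}; region has {1,2,5,7,8,9} → only 4 remains.
r8c8 = 3: row 8 has {1,4,5,6,7,8,9}; col 8 has {2,4,5,6,7,8,9}; region has {4,5,6,7,8,9} → only 3 remains.
r9c8 = 1: row 9 has {3,4,7,8,9}; col 8 has {2,3,4,5,6,7,8,9}; region has {3,4,5,6,7,8,9} → only 1 remains.
r9c9 = 2: row 9 has {1,3,4,7,8,9}; col 9 has {3,4,5,7,8,9}; region has {1,3,4,5,6,7,8,9} → only 2 remains.
r1c9 = 6: row 1 has {1,4,7,8,9}; col 9 has {2,3,4,5,7,8,9}; region has {4,5,7,8,9} → only 6 remains.
r2c7 = 3: row 2 has {1,2,4,5,7,8,9}; col 7 has {4,5,7,8,9}; region has {4,5,6,7,8,9} → only 3 remains.
r3c7 = 6: row 3 has {2,3,4,5,7,8,9}; col 7 has {3,4,5,7,8,9}; region has {1,2,3,4,5,7,8,9} → only 6 remains.
r3c9 = 1: row 3 has {2,3,4,5,6,7,8,9}; col 9 has {2,3,4,5,6,7,8,9}; region has {3,4,5,6,7,8,9} → only 1 remains.
r5c4 = 2: row 5 has {4,6,7,8,9}; col 4 has {1,4,7,8,9}; region has {3,4,5,6,7,8,9} → only 2 remains.
r5c7 = 1: row 5 has {2,4,6,7,8,9}; col 7 has {3,4,5,6,7,8,9}; region has {2,3,4,5,6,7,8,9} → only 1 remains.
r8c2 = 2: row 8 has {1,3,4,5,6,7,8,9}; col 2 has {1,4,5,7,8,9}; region has {1,4,7,8,9} → only 2 remains.
r9c2 = 6: row 9 has {1,2,3,4,7,8,9}; col 2 has {1,2,4,5,7,8,9}; region has {1,2,4,7,8,9} → only 6 remains.
r9c4 = 5: row 9 has {1,2,3,4,6,7,8,9}; col 4 has {1,2,4,7,8,9}; region has {1,2,4,6,7,8,9} → only 5 remains.
r1c7 = 2: row 1 has {1,4,6,7,8,9}; col 7 has {1,3,4,5,6,7,8,9}; region has {1,3,4,5,6,7,8,9} → only 2 remains.
r2c1 = 6: row 2 has {1,2,3,4,5,7,8,9}; col 1 has {1,4,7,8,9}; region has {1,2,4,7,8,9} → only 6 remains.
r5c1 = 3: row 5 has {1,2,4,6,7,8,9}; col 1 has {1,4,6,7,8,9}; region has {1,2,4,5,6,7,8,9} → only 3 remains.
r5c3 = 5: row 5 has {1,2,3,4,6,7,8,9}; col 3 has {1,2,4,7,8,9}; region has {1,4,7,8,9} → only 5 remains.
r7c2 = 3: row 7 has {1,2,4,5,7,8,9}; col 2 has {1,2,4,5,6,7,8,9}; region has {1,2,4,5,7,8,9} → only 3 remains.
r7c4 = 6: row 7 has {1,2,3,4,5,7,8,9}; col 4 has {1,2,4,5,7,8,9}; region has {1,2,3,4,5,7,8,9} → only 6 remains.

931642758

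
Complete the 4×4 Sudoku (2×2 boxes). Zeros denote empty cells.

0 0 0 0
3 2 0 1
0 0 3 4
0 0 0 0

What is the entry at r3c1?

2

r2c3 = 4: row 2 has {1,2,3}; col 3 has {3}; box has {1} → only 4 remains.
r3c2 = 1: row 3 has {3,4}; col 2 has {2}; box has {} → only 1 remains.
r4c4 = 2: row 4 has {}; col 4 has {1,4}; box has {3,4} → only 2 remains.
r1c2 = 4: row 1 has {}; col 2 has {1,2}; box has {2,3} → only 4 remains.
r1c3 = 2: row 1 has {4}; col 3 has {3,4}; box has {1,4} → only 2 remains.
r1c4 = 3: row 1 has {2,4}; col 4 has {1,2,4}; box has {1,2,4} → only 3 remains.
r3c1 = 2: row 3 has {1,3,4}; col 1 has {3}; box has {1} → only 2 remains.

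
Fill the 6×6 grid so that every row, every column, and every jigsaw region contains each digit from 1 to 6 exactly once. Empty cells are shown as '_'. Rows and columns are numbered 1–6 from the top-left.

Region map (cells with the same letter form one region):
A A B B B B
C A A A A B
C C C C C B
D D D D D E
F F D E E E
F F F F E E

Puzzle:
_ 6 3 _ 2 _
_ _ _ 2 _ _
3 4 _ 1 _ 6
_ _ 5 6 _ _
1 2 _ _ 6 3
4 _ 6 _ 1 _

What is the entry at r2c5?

4

r1c1 = 5 (sole candidate).
r1c4 = 4 (sole candidate).
r1c6 = 1 (sole candidate).
r2c1 = 6 (sole candidate).
r2c6 = 5 (sole candidate).
r3c3 = 2 (sole candidate).
r3c5 = 5 (sole candidate).
r4c1 = 2 (sole candidate).
r4c6 = 4 (sole candidate).
r5c3 = 4 (sole candidate).
r5c4 = 5 (sole candidate).
r6c4 = 3 (sole candidate).
r6c6 = 2 (sole candidate).
r2c3 = 1 (sole candidate).
r4c5 = 3 (sole candidate).
r6c2 = 5 (sole candidate).
r2c2 = 3 (sole candidate).
r2c5 = 4: row 2 has {1,2,3,5,6}; col 5 has {1,2,3,5,6}; region has {1,2,3,5,6} → only 4 remains.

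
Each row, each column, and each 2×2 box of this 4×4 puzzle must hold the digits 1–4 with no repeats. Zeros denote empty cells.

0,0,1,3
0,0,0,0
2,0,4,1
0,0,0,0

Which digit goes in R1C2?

2

R1C1 = 4 (sole candidate).
R1C2 = 2: row 1 has {1,3,4}; col 2 has {}; box has {4} → only 2 remains.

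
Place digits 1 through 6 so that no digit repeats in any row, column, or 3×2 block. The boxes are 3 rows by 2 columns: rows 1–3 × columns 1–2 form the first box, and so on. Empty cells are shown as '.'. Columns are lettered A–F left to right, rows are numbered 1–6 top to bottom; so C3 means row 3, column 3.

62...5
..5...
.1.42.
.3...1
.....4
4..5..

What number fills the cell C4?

A2 = 3: row 2 has {5}; col 1 has {4,6}; box has {1,2,6} → only 3 remains.
B2 = 4: row 2 has {3,5}; col 2 has {1,2,3}; box has {1,2,3,6} → only 4 remains.
F2 = 6: row 2 has {3,4,5}; col 6 has {1,4,5}; box has {2,5} → only 6 remains.
A3 = 5: row 3 has {1,2,4}; col 1 has {3,4,6}; box has {1,2,3,4,6} → only 5 remains.
F3 = 3: row 3 has {1,2,4,5}; col 6 has {1,4,5,6}; box has {2,5,6} → only 3 remains.
A4 = 2: row 4 has {1,3}; col 1 has {3,4,5,6}; box has {3,4} → only 2 remains.
D4 = 6: row 4 has {1,2,3}; col 4 has {4,5}; box has {5} → only 6 remains.
E4 = 5: row 4 has {1,2,3,6}; col 5 has {2}; box has {1,4} → only 5 remains.
A5 = 1: row 5 has {4}; col 1 has {2,3,4,5,6}; box has {2,3,4} → only 1 remains.
B6 = 6: row 6 has {4,5}; col 2 has {1,2,3,4}; box has {1,2,3,4} → only 6 remains.
E6 = 3: row 6 has {4,5,6}; col 5 has {2,5}; box has {1,4,5} → only 3 remains.
F6 = 2: row 6 has {3,4,5,6}; col 6 has {1,3,4,5,6}; box has {1,3,4,5} → only 2 remains.
E2 = 1: row 2 has {3,4,5,6}; col 5 has {2,3,5}; box has {2,3,5,6} → only 1 remains.
C3 = 6: row 3 has {1,2,3,4,5}; col 3 has {5}; box has {4,5} → only 6 remains.
C4 = 4: row 4 has {1,2,3,5,6}; col 3 has {5,6}; box has {5,6} → only 4 remains.

4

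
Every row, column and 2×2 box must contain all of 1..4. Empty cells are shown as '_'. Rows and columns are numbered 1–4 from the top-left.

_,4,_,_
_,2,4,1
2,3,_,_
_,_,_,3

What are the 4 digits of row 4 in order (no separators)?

row 1, column 4 = 2: row 1 has {4}; col 4 has {1,3}; box has {1,4} → only 2 remains.
row 2, column 1 = 3: row 2 has {1,2,4}; col 1 has {2}; box has {2,4} → only 3 remains.
row 3, column 3 = 1: row 3 has {2,3}; col 3 has {4}; box has {3} → only 1 remains.
row 3, column 4 = 4: row 3 has {1,2,3}; col 4 has {1,2,3}; box has {1,3} → only 4 remains.
row 4, column 2 = 1: row 4 has {3}; col 2 has {2,3,4}; box has {2,3} → only 1 remains.
row 4, column 3 = 2: row 4 has {1,3}; col 3 has {1,4}; box has {1,3,4} → only 2 remains.
row 1, column 1 = 1: row 1 has {2,4}; col 1 has {2,3}; box has {2,3,4} → only 1 remains.
row 1, column 3 = 3: row 1 has {1,2,4}; col 3 has {1,2,4}; box has {1,2,4} → only 3 remains.
row 4, column 1 = 4: row 4 has {1,2,3}; col 1 has {1,2,3}; box has {1,2,3} → only 4 remains.

4123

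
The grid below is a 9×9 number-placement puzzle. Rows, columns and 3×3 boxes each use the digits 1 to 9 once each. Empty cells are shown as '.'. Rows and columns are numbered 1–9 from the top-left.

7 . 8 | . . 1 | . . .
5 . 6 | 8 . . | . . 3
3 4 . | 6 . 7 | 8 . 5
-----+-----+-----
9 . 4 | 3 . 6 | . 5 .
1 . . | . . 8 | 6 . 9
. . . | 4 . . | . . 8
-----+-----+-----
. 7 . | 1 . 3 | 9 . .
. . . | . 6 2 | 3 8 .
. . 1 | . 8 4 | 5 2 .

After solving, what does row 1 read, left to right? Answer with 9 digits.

r2c6 = 9 (sole candidate).
r3c5 = 2 (sole candidate).
r6c6 = 5 (sole candidate).
r7c5 = 5 (sole candidate).
r8c1 = 4 (sole candidate).
r9c1 = 6 (sole candidate).
r9c9 = 7 (sole candidate).
r1c4 = 5: row 1 has {1,7,8}; col 4 has {1,3,4,6,8}; box has {1,2,6,7,8,9} → only 5 remains.
r2c5 = 4 (sole candidate).
r3c3 = 9 (sole candidate).
r3c8 = 1 (sole candidate).
r5c5 = 7 (sole candidate).
r6c1 = 2 (sole candidate).
r7c1 = 8 (sole candidate).
r7c3 = 2 (sole candidate).
r8c3 = 5 (sole candidate).
r8c9 = 1 (sole candidate).
r9c4 = 9 (sole candidate).
r1c2 = 2: row 1 has {1,5,7,8}; col 2 has {4,7}; box has {3,4,5,6,7,8,9} → only 2 remains.
r1c5 = 3: row 1 has {1,2,5,7,8}; col 5 has {2,4,5,6,7,8}; box has {1,2,4,5,6,7,8,9} → only 3 remains.
r1c7 = 4: row 1 has {1,2,3,5,7,8}; col 7 has {3,5,6,8,9}; box has {1,3,5,8} → only 4 remains.
r1c9 = 6: row 1 has {1,2,3,4,5,7,8}; col 9 has {1,3,5,7,8,9}; box has {1,3,4,5,8} → only 6 remains.
r2c2 = 1 (sole candidate).
r2c8 = 7 (sole candidate).
r4c2 = 8 (sole candidate).
r4c5 = 1 (sole candidate).
r4c9 = 2 (sole candidate).
r5c3 = 3 (sole candidate).
r5c4 = 2 (sole candidate).
r5c8 = 4 (sole candidate).
r6c2 = 6 (sole candidate).
r6c3 = 7 (sole candidate).
r6c5 = 9 (sole candidate).
r6c7 = 1 (sole candidate).
r6c8 = 3 (sole candidate).
r7c8 = 6 (sole candidate).
r7c9 = 4 (sole candidate).
r8c2 = 9 (sole candidate).
r8c4 = 7 (sole candidate).
r9c2 = 3 (sole candidate).
r1c8 = 9: row 1 has {1,2,3,4,5,6,7,8}; col 8 has {1,2,3,4,5,6,7,8}; box has {1,3,4,5,6,7,8} → only 9 remains.

728531496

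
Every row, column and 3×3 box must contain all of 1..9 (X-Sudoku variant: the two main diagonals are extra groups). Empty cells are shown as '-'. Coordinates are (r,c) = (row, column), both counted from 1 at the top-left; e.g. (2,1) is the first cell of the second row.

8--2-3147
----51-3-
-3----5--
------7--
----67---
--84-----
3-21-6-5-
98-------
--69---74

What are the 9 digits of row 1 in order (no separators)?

(1,5) = 9: row 1 has {1,2,3,4,7,8}; col 5 has {5,6}; box has {1,2,3,5} → only 9 remains.
(4,6) = 9: row 4 has {7}; col 6 has {1,3,6,7}; box has {4,6,7}; anti-diagonal has {2,3,4,5,6,7,8} → only 9 remains.
(7,7) = 9: row 7 has {1,2,3,5,6}; col 7 has {1,5,7}; box has {4,5,7}; main diagonal has {4,6,8} → only 9 remains.
(7,9) = 8: row 7 has {1,2,3,5,6,9}; col 9 has {4,7}; box has {4,5,7,9} → only 8 remains.
(9,1) = 1: row 9 has {4,6,7,9}; col 1 has {3,8,9}; box has {2,3,6,8,9}; anti-diagonal has {2,3,4,5,6,7,8,9} → only 1 remains.
(9,2) = 5: row 9 has {1,4,6,7,9}; col 2 has {3,8}; box has {1,2,3,6,8,9} → only 5 remains.
(1,2) = 6: row 1 has {1,2,3,4,7,8,9}; col 2 has {3,5,8}; box has {3,8} → only 6 remains.
(1,3) = 5: row 1 has {1,2,3,4,6,7,8,9}; col 3 has {2,6,8}; box has {3,6,8} → only 5 remains.

865293147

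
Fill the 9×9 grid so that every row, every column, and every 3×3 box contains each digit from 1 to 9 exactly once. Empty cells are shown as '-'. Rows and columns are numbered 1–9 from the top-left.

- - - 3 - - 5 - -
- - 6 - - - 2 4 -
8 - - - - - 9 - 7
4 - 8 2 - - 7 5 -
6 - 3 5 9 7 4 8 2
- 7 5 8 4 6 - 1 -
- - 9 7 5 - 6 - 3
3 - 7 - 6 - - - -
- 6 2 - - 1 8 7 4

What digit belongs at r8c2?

r1c8 = 6: row 1 has {3,5}; col 8 has {1,4,5,7,8}; box has {2,4,5,7,9} → only 6 remains.
r3c8 = 3: row 3 has {7,8,9}; col 8 has {1,4,5,6,7,8}; box has {2,4,5,6,7,9} → only 3 remains.
r4c6 = 3: row 4 has {2,4,5,7,8}; col 6 has {1,6,7}; box has {2,4,5,6,7,8,9} → only 3 remains.
r5c2 = 1: row 5 has {2,3,4,5,6,7,8,9}; col 2 has {6,7}; box has {3,4,5,6,7,8} → only 1 remains.
r6c7 = 3: row 6 has {1,4,5,6,7,8}; col 7 has {2,4,5,6,7,8,9}; box has {1,2,4,5,7,8} → only 3 remains.
r6c9 = 9: row 6 has {1,3,4,5,6,7,8}; col 9 has {2,3,4,7}; box has {1,2,3,4,5,7,8} → only 9 remains.
r7c1 = 1: row 7 has {3,5,6,7,9}; col 1 has {3,4,6,8}; box has {2,3,6,7,9} → only 1 remains.
r7c8 = 2: row 7 has {1,3,5,6,7,9}; col 8 has {1,3,4,5,6,7,8}; box has {3,4,6,7,8} → only 2 remains.
r8c7 = 1: row 8 has {3,6,7}; col 7 has {2,3,4,5,6,7,8,9}; box has {2,3,4,6,7,8} → only 1 remains.
r8c8 = 9: row 8 has {1,3,6,7}; col 8 has {1,2,3,4,5,6,7,8}; box has {1,2,3,4,6,7,8} → only 9 remains.
r8c9 = 5: row 8 has {1,3,6,7,9}; col 9 has {2,3,4,7,9}; box has {1,2,3,4,6,7,8,9} → only 5 remains.
r9c1 = 5: row 9 has {1,2,4,6,7,8}; col 1 has {1,3,4,6,8}; box has {1,2,3,6,7,9} → only 5 remains.
r9c4 = 9: row 9 has {1,2,4,5,6,7,8}; col 4 has {2,3,5,7,8}; box has {1,5,6,7} → only 9 remains.
r9c5 = 3: row 9 has {1,2,4,5,6,7,8,9}; col 5 has {4,5,6,9}; box has {1,5,6,7,9} → only 3 remains.
r2c4 = 1: row 2 has {2,4,6}; col 4 has {2,3,5,7,8,9}; box has {3} → only 1 remains.
r2c9 = 8: row 2 has {1,2,4,6}; col 9 has {2,3,4,5,7,9}; box has {2,3,4,5,6,7,9} → only 8 remains.
r3c5 = 2: row 3 has {3,7,8,9}; col 5 has {3,4,5,6,9}; box has {1,3} → only 2 remains.
r4c2 = 9: row 4 has {2,3,4,5,7,8}; col 2 has {1,6,7}; box has {1,3,4,5,6,7,8} → only 9 remains.
r4c5 = 1: row 4 has {2,3,4,5,7,8,9}; col 5 has {2,3,4,5,6,9}; box has {2,3,4,5,6,7,8,9} → only 1 remains.
r4c9 = 6: row 4 has {1,2,3,4,5,7,8,9}; col 9 has {2,3,4,5,7,8,9}; box has {1,2,3,4,5,7,8,9} → only 6 remains.
r6c1 = 2: row 6 has {1,3,4,5,6,7,8,9}; col 1 has {1,3,4,5,6,8}; box has {1,3,4,5,6,7,8,9} → only 2 remains.
r8c4 = 4: row 8 has {1,3,5,6,7,9}; col 4 has {1,2,3,5,7,8,9}; box has {1,3,5,6,7,9} → only 4 remains.
r1c9 = 1: row 1 has {3,5,6}; col 9 has {2,3,4,5,6,7,8,9}; box has {2,3,4,5,6,7,8,9} → only 1 remains.
r2c5 = 7: row 2 has {1,2,4,6,8}; col 5 has {1,2,3,4,5,6,9}; box has {1,2,3} → only 7 remains.
r3c4 = 6: row 3 has {2,3,7,8,9}; col 4 has {1,2,3,4,5,7,8,9}; box has {1,2,3,7} → only 6 remains.
r7c6 = 8: row 7 has {1,2,3,5,6,7,9}; col 6 has {1,3,6,7}; box has {1,3,4,5,6,7,9} → only 8 remains.
r8c2 = 8: row 8 has {1,3,4,5,6,7,9}; col 2 has {1,6,7,9}; box has {1,2,3,5,6,7,9} → only 8 remains.

8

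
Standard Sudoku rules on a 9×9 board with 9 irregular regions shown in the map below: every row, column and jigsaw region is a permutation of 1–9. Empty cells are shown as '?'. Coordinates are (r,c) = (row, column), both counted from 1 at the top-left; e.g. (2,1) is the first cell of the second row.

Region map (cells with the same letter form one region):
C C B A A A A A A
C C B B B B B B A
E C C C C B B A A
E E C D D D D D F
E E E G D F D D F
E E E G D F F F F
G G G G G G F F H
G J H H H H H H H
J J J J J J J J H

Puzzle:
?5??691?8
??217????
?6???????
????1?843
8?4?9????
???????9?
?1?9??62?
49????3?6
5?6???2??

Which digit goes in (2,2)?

4

(1,3) = 3: row 1 has {1,5,6,8,9}; col 3 has {2,4,6}; region has {1,2,7} → only 3 remains.
(1,8) = 7: row 1 has {1,3,5,6,8,9}; col 8 has {2,4,9}; region has {1,6,8,9} → only 7 remains.
(1,1) = 2: row 1 has {1,3,5,6,7,8,9}; col 1 has {4,5,8}; region has {5,6} → only 2 remains.
(1,4) = 4: row 1 has {1,2,3,5,6,7,8,9}; col 4 has {1,9}; region has {1,6,7,8,9} → only 4 remains.
(2,9) = 5: row 2 has {1,2,7}; col 9 has {3,6,8}; region has {1,4,6,7,8,9} → only 5 remains.
(3,8) = 3: row 3 has {6}; col 8 has {2,4,7,9}; region has {1,4,5,6,7,8,9} → only 3 remains.
(3,9) = 2: row 3 has {3,6}; col 9 has {3,5,6,8}; region has {1,3,4,5,6,7,8,9} → only 2 remains.
(7,9) = 4: in row 7, 4 can only go here (every other open cell in that row sees a 4).
(9,9) = 9: in row 9, 9 can only go here (every other open cell in that row sees a 9).
(3,3) = 1: in region C, 1 can only go here (every other open cell in that region sees a 1).
(6,1) = 1: in column 1, 1 can only go here (every other open cell in that column sees a 1).
(6,9) = 7: row 6 has {1,9}; col 9 has {2,3,4,5,6,8,9}; region has {2,3,6,9} → only 7 remains.
(5,9) = 1: row 5 has {4,8,9}; col 9 has {2,3,4,5,6,7,8,9}; region has {2,3,6,7,9} → only 1 remains.
(6,3) = 5: row 6 has {1,7,9}; col 3 has {1,2,3,4,6}; region has {1,4,8} → only 5 remains.
(6,7) = 4: row 6 has {1,5,7,9}; col 7 has {1,2,3,6,8}; region has {1,2,3,6,7,9} → only 4 remains.
(2,7) = 9: row 2 has {1,2,5,7}; col 7 has {1,2,3,4,6,8}; region has {1,2,3,7} → only 9 remains.
(3,7) = 5: row 3 has {1,2,3,6}; col 7 has {1,2,3,4,6,8,9}; region has {1,2,3,7,9} → only 5 remains.
(5,6) = 5: row 5 has {1,4,8,9}; col 6 has {9}; region has {1,2,3,4,6,7,9} → only 5 remains.
(5,7) = 7: row 5 has {1,4,5,8,9}; col 7 has {1,2,3,4,5,6,8,9}; region has {1,4,8,9} → only 7 remains.
(5,8) = 6: row 5 has {1,4,5,7,8,9}; col 8 has {2,3,4,7,9}; region has {1,4,7,8,9} → only 6 remains.
(6,6) = 8: row 6 has {1,4,5,7,9}; col 6 has {5,9}; region has {1,2,3,4,5,6,7,9} → only 8 remains.
(2,1) = 3: row 2 has {1,2,5,7,9}; col 1 has {1,2,4,5,8}; region has {1,2,5,6} → only 3 remains.
(2,8) = 8: row 2 has {1,2,3,5,7,9}; col 8 has {2,3,4,6,7,9}; region has {1,2,3,5,7,9} → only 8 remains.
(3,6) = 4: row 3 has {1,2,3,5,6}; col 6 has {5,8,9}; region has {1,2,3,5,7,8,9} → only 4 remains.
(4,6) = 2: row 4 has {1,3,4,8}; col 6 has {4,5,8,9}; region has {1,4,6,7,8,9} → only 2 remains.
(6,5) = 3: row 6 has {1,4,5,7,8,9}; col 5 has {1,6,7,9}; region has {1,2,4,6,7,8,9} → only 3 remains.
(7,1) = 7: row 7 has {1,2,4,6,9}; col 1 has {1,2,3,4,5,8}; region has {1,4,9} → only 7 remains.
(7,3) = 8: row 7 has {1,2,4,6,7,9}; col 3 has {1,2,3,4,5,6}; region has {1,4,7,9} → only 8 remains.
(7,5) = 5: row 7 has {1,2,4,6,7,8,9}; col 5 has {1,3,6,7,9}; region has {1,4,7,8,9} → only 5 remains.
(7,6) = 3: row 7 has {1,2,4,5,6,7,8,9}; col 6 has {2,4,5,8,9}; region has {1,4,5,7,8,9} → only 3 remains.
(8,3) = 7: row 8 has {3,4,6,9}; col 3 has {1,2,3,4,5,6,8}; region has {3,4,6,9} → only 7 remains.
(8,6) = 1: row 8 has {3,4,6,7,9}; col 6 has {2,3,4,5,8,9}; region has {3,4,6,7,9} → only 1 remains.
(8,8) = 5: row 8 has {1,3,4,6,7,9}; col 8 has {2,3,4,6,7,8,9}; region has {1,3,4,6,7,9} → only 5 remains.
(9,6) = 7: row 9 has {2,5,6,9}; col 6 has {1,2,3,4,5,8,9}; region has {2,5,6,9} → only 7 remains.
(9,8) = 1: row 9 has {2,5,6,7,9}; col 8 has {2,3,4,5,6,7,8,9}; region has {2,5,6,7,9} → only 1 remains.
(2,2) = 4: row 2 has {1,2,3,5,7,8,9}; col 2 has {1,5,6,9}; region has {1,2,3,5,6} → only 4 remains.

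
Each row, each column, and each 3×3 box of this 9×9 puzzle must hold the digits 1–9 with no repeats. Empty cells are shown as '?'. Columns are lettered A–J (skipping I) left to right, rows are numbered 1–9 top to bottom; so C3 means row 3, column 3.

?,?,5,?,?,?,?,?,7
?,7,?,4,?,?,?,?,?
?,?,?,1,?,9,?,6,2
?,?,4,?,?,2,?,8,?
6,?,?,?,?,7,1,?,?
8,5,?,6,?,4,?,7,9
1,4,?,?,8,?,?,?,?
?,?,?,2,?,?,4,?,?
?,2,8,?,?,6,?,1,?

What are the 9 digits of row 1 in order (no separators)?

C3 = 3: row 3 has {1,2,6,9}; col 3 has {4,5,8}; box has {5,7} → only 3 remains.
A3 = 4: row 3 has {1,2,3,6,9}; col 1 has {1,6,8}; box has {3,5,7} → only 4 remains.
B3 = 8: row 3 has {1,2,3,4,6,9}; col 2 has {2,4,5,7}; box has {3,4,5,7} → only 8 remains.
G3 = 5: row 3 has {1,2,3,4,6,8,9}; col 7 has {1,4}; box has {2,6,7} → only 5 remains.
E3 = 7: row 3 has {1,2,3,4,5,6,8,9}; col 5 has {8}; box has {1,4,9} → only 7 remains.
B1 = 1: in row 1, 1 can only go here (every other open cell in that row sees a 1).
H1 = 4: in row 1, 4 can only go here (every other open cell in that row sees a 4).
E1 = 6: in row 1, 6 can only go here (every other open cell in that row sees a 6).
A1 = 2: in row 1, 2 can only go here (every other open cell in that row sees a 2).
A2 = 9: row 2 has {4,7}; col 1 has {1,2,4,6,8}; box has {1,2,3,4,5,7,8} → only 9 remains.
C2 = 6: row 2 has {4,7,9}; col 3 has {3,4,5,8}; box has {1,2,3,4,5,7,8,9} → only 6 remains.
H2 = 3: row 2 has {4,6,7,9}; col 8 has {1,4,6,7,8}; box has {2,4,5,6,7} → only 3 remains.
G2 = 8: row 2 has {3,4,6,7,9}; col 7 has {1,4,5}; box has {2,3,4,5,6,7} → only 8 remains.
J2 = 1: row 2 has {3,4,6,7,8,9}; col 9 has {2,7,9}; box has {2,3,4,5,6,7,8} → only 1 remains.
G1 = 9: row 1 has {1,2,4,5,6,7}; col 7 has {1,4,5,8}; box has {1,2,3,4,5,6,7,8} → only 9 remains.
F2 = 5: row 2 has {1,3,4,6,7,8,9}; col 6 has {2,4,6,7,9}; box has {1,4,6,7,9} → only 5 remains.
F7 = 3: row 7 has {1,4,8}; col 6 has {2,4,5,6,7,9}; box has {2,6,8} → only 3 remains.
F8 = 1: row 8 has {2,4}; col 6 has {2,3,4,5,6,7,9}; box has {2,3,6,8} → only 1 remains.
F1 = 8: row 1 has {1,2,4,5,6,7,9}; col 6 has {1,2,3,4,5,6,7,9}; box has {1,4,5,6,7,9} → only 8 remains.
E2 = 2: row 2 has {1,3,4,5,6,7,8,9}; col 5 has {6,7,8}; box has {1,4,5,6,7,8,9} → only 2 remains.
D1 = 3: row 1 has {1,2,4,5,6,7,8,9}; col 4 has {1,2,4,6}; box has {1,2,4,5,6,7,8,9} → only 3 remains.

215368947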